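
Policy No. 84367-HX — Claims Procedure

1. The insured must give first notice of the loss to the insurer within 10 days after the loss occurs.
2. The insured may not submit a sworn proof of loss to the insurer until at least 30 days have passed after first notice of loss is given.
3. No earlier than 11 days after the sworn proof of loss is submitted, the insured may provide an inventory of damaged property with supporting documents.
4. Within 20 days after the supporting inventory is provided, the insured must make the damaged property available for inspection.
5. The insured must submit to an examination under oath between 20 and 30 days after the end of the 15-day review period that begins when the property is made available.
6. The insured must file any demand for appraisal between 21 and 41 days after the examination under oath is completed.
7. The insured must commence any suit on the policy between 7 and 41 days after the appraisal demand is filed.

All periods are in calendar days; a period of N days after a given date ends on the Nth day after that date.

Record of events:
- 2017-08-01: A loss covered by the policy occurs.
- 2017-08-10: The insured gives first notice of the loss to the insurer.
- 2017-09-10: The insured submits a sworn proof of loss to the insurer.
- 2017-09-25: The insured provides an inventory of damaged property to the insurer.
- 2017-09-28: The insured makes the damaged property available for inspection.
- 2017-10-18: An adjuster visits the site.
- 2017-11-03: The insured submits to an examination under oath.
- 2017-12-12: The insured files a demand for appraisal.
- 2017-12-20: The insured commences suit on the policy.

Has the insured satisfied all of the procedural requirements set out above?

Yes

(1) due by 2017-08-01 + 10 days = 2017-08-11; completed 2017-08-10, before the deadline.
(2) permitted from 2017-08-10 + 30 days = 2017-09-09 onward; done 2017-09-10, after the minimum wait.
(3) permitted from 2017-09-10 + 11 days = 2017-09-21 onward; done 2017-09-25, after the minimum wait.
(4) due by 2017-09-25 + 20 days = 2017-10-15; done 2017-09-28 — timely.
(5) the permitted window runs from 2017-10-13 + 20 = 2017-11-02 to 2017-10-13 + 30 = 2017-11-12; done 2017-11-03 — within the window.
(6) the permitted window runs from 2017-11-03 + 21 = 2017-11-24 to 2017-11-03 + 41 = 2017-12-14; done 2017-12-12, which is between those dates.
(7) the permitted window runs from 2017-12-12 + 7 = 2017-12-19 to 2017-12-12 + 41 = 2018-01-22; done 2017-12-20 — within the window.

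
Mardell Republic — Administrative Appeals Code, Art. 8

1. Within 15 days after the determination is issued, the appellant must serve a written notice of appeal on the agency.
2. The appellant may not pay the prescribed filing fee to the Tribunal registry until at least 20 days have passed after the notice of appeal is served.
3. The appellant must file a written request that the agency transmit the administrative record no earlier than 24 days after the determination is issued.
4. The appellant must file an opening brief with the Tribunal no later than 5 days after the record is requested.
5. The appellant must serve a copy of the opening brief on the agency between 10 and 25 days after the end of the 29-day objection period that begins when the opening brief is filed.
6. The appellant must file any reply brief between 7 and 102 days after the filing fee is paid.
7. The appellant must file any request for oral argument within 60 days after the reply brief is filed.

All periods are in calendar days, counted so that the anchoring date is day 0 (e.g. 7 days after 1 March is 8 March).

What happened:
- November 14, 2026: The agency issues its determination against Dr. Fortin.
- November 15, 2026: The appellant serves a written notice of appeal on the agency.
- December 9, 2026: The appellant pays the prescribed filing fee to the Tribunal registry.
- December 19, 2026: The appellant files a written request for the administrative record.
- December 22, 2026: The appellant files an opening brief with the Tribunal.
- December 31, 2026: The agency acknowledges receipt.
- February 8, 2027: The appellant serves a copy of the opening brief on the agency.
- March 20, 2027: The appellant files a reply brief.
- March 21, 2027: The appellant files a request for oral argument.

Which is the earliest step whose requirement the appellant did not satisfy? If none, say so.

None — every step was satisfied

Step 1 — counting 15 days from November 14, 2026 (when the determination is issued) gives a deadline of November 29, 2026; completed November 15, 2026, before the deadline.
Step 2 — must wait 20 days from November 15, 2026 (when the notice of appeal is served), so not before December 5, 2026; done December 9, 2026 — permitted.
Step 3 — must wait 24 days from November 14, 2026 (when the determination is issued), so not before December 8, 2026; done December 19, 2026 — permitted.
Step 4 — counting 5 days from December 19, 2026 (when the record is requested) gives a deadline of December 24, 2026; done December 22, 2026 — timely.
Step 5 — 10 and 25 days from January 20, 2027 (end of the 29-day objection period, which began when the opening brief is filed on December 22, 2026) are January 30, 2027 and February 14, 2027 respectively; February 8, 2027 falls inside that range.
Step 6 — 7 and 102 days from December 9, 2026 (when the filing fee is paid) are December 16, 2026 and March 21, 2027 respectively; done March 20, 2027 — within the window.
Step 7 — counting 60 days from March 20, 2027 (when the reply brief is filed) gives a deadline of May 19, 2027; March 21, 2027 is within that limit.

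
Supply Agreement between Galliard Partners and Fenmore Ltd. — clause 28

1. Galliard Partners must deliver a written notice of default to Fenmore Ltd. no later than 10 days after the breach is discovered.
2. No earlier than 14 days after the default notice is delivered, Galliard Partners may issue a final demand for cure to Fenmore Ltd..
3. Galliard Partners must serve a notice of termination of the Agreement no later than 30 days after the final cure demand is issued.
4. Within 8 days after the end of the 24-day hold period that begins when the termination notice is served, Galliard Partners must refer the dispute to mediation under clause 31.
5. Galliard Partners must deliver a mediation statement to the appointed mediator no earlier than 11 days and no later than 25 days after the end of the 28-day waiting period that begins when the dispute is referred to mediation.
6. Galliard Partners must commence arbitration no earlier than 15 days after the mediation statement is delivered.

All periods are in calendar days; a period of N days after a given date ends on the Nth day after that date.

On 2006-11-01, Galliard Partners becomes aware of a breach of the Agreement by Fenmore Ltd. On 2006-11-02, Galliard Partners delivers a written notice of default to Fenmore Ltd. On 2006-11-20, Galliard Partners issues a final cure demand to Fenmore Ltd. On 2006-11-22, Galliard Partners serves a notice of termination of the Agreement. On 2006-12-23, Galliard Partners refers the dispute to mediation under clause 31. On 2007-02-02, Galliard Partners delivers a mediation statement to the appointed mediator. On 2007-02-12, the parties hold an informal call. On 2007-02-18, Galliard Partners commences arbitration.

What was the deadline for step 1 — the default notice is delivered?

2006-11-11

Step 1 runs from 2006-11-01, when the breach is discovered. 10 days after 2006-11-01 is 2006-11-11.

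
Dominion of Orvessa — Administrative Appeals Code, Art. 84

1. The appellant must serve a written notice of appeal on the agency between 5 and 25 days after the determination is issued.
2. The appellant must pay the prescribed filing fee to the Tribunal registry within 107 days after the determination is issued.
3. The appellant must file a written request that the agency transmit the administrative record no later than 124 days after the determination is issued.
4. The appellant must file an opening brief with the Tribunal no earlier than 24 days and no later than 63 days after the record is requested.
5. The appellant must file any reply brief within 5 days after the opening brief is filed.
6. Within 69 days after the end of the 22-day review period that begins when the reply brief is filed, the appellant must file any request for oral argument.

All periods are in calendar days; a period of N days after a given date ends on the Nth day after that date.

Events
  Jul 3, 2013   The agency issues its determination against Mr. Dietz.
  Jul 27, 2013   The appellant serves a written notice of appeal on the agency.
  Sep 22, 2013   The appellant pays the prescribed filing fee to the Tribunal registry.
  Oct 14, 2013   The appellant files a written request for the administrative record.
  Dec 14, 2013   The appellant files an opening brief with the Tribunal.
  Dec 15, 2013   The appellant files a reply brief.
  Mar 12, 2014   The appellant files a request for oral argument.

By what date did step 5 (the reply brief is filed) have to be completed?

Dec 19, 2013

Step 5 runs from Dec 14, 2013, when the opening brief is filed. 5 days after Dec 14, 2013 is Dec 19, 2013.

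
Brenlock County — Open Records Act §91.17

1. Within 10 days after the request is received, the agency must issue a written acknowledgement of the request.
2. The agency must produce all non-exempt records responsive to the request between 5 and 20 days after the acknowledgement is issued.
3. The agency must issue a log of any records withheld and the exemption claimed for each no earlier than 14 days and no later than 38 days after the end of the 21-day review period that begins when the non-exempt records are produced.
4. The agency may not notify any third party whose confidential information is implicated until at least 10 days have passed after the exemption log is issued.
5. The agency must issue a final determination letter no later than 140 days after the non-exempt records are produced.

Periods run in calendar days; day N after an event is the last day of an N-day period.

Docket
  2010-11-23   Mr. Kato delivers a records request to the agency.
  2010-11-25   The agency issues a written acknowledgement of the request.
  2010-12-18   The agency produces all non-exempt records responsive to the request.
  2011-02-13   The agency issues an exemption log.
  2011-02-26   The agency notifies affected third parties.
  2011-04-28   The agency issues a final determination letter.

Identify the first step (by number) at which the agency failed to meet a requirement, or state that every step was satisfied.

Step 1 — counting 10 days from 2010-11-23 (when the request is received) gives a deadline of 2010-12-03; completed 2010-11-25, before the deadline.
Step 2 — 5 and 20 days from 2010-11-25 (when the acknowledgement is issued) are 2010-11-30 and 2010-12-15 respectively; done 2010-12-18 — 3 days after the window closed.
That is the first point of non-compliance.

Step 2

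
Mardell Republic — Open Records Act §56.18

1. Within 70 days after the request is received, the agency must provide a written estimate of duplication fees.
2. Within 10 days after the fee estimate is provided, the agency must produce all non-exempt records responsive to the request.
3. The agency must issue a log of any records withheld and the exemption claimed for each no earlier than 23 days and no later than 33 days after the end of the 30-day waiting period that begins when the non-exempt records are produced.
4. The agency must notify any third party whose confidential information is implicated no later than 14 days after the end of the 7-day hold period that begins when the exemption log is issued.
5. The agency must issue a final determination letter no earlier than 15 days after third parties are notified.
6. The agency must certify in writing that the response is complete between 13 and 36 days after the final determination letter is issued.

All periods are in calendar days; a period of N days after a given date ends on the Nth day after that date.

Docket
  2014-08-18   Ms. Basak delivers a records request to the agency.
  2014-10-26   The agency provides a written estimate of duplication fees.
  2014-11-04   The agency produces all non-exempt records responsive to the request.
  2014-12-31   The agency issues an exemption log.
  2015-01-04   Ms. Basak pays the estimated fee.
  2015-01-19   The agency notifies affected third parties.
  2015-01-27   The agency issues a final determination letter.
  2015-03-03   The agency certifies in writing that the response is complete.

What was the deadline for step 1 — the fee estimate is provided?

Step 1 runs from 2014-08-18, when the request is received. 70 days after 2014-08-18 is 2014-10-27.

2014-10-27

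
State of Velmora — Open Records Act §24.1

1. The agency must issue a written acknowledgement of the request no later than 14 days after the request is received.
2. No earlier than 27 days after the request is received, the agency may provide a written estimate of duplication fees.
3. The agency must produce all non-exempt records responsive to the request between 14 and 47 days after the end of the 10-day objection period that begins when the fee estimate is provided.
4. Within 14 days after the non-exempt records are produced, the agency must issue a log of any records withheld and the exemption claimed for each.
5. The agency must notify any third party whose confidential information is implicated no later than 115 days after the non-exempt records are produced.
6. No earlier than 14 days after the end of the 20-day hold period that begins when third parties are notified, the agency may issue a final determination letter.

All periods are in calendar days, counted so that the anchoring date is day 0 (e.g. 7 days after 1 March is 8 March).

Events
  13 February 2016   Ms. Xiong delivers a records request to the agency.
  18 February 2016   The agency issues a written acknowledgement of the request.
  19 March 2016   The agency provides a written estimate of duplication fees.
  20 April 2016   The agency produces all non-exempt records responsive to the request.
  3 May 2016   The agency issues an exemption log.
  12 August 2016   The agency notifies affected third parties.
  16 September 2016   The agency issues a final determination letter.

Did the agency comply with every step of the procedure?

Yes

Step 1: 14 days after 13 February 2016 (when the request is received) is 27 February 2016; done 18 February 2016 — timely.
Step 2: the earliest permitted date is 27 days after 13 February 2016 (when the request is received), i.e. 11 March 2016; done 19 March 2016 — permitted.
Step 3: the window is 14–47 days after 29 March 2016 (end of the 10-day objection period, which began when the fee estimate is provided on 19 March 2016), so 12 April 2016 through 15 May 2016; done 20 April 2016, which is between those dates.
Step 4: 14 days after 20 April 2016 (when the non-exempt records are produced) is 4 May 2016; 3 May 2016 is within that limit.
Step 5: 115 days after 20 April 2016 (when the non-exempt records are produced) is 13 August 2016; completed 12 August 2016, before the deadline.
Step 6: the earliest permitted date is 14 days after 1 September 2016 (end of the 20-day hold period, which began when third parties are notified on 12 August 2016), i.e. 15 September 2016; done 16 September 2016 — permitted.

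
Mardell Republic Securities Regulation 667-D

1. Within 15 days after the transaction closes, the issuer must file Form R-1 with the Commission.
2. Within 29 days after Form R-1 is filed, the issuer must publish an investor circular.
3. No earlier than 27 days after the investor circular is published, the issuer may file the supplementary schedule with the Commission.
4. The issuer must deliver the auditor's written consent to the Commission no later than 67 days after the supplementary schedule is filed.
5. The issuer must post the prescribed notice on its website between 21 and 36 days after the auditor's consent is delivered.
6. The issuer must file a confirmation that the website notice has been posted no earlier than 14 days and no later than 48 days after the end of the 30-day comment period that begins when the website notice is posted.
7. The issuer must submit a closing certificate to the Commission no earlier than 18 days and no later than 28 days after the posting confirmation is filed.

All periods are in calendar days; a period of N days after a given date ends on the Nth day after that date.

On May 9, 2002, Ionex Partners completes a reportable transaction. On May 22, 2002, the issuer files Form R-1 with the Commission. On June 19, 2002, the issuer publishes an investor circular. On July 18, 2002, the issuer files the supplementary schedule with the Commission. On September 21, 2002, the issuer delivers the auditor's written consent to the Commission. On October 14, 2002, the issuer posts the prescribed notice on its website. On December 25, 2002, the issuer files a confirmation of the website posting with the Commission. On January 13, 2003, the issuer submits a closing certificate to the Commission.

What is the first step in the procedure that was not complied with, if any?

Step 1: 15 days after May 9, 2002 (when the transaction closes) is May 24, 2002; completed May 22, 2002, before the deadline.
Step 2: 29 days after May 22, 2002 (when Form R-1 is filed) is June 20, 2002; completed June 19, 2002, before the deadline.
Step 3: the earliest permitted date is 27 days after June 19, 2002 (when the investor circular is published), i.e. July 16, 2002; July 18, 2002 is on or after that date.
Step 4: 67 days after July 18, 2002 (when the supplementary schedule is filed) is September 23, 2002; completed September 21, 2002, before the deadline.
Step 5: the window is 21–36 days after September 21, 2002 (when the auditor's consent is delivered), so October 12, 2002 through October 27, 2002; October 14, 2002 falls inside that range.
Step 6: the window is 14–48 days after November 13, 2002 (end of the 30-day comment period, which began when the website notice is posted on October 14, 2002), so November 27, 2002 through December 31, 2002; December 25, 2002 falls inside that range.
Step 7: the window is 18–28 days after December 25, 2002 (when the posting confirmation is filed), so January 12, 2003 through January 22, 2003; done January 13, 2003 — within the window.

None — every step was satisfied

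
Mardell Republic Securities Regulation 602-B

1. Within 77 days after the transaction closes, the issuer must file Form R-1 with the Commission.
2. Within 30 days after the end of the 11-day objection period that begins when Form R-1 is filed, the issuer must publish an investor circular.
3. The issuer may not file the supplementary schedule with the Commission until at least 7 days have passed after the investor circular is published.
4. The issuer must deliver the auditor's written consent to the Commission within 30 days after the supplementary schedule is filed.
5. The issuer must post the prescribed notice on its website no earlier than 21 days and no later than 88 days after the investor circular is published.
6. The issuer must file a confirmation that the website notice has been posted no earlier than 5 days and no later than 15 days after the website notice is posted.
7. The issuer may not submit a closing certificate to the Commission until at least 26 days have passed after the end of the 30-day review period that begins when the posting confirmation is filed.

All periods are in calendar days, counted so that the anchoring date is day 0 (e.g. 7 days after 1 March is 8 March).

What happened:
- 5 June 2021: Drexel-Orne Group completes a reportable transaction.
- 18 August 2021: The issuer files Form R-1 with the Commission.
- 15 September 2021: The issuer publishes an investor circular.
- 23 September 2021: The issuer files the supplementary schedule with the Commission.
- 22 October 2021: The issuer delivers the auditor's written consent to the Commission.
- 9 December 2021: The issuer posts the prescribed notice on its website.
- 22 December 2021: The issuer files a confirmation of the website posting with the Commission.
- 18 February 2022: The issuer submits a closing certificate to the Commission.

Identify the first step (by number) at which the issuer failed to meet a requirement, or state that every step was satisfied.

Step 1 — counting 77 days from 5 June 2021 (when the transaction closes) gives a deadline of 21 August 2021; 18 August 2021 is within that limit.
Step 2 — counting 30 days from 29 August 2021 (end of the 11-day objection period, which began when Form R-1 is filed on 18 August 2021) gives a deadline of 28 September 2021; completed 15 September 2021, before the deadline.
Step 3 — must wait 7 days from 15 September 2021 (when the investor circular is published), so not before 22 September 2021; done 23 September 2021, after the minimum wait.
Step 4 — counting 30 days from 23 September 2021 (when the supplementary schedule is filed) gives a deadline of 23 October 2021; done 22 October 2021 — timely.
Step 5 — 21 and 88 days from 15 September 2021 (when the investor circular is published) are 6 October 2021 and 12 December 2021 respectively; 9 December 2021 falls inside that range.
Step 6 — 5 and 15 days from 9 December 2021 (when the website notice is posted) are 14 December 2021 and 24 December 2021 respectively; done 22 December 2021, which is between those dates.
Step 7 — must wait 26 days from 21 January 2022 (end of the 30-day review period, which began when the posting confirmation is filed on 22 December 2021), so not before 16 February 2022; done 18 February 2022 — permitted.

None — every step was satisfied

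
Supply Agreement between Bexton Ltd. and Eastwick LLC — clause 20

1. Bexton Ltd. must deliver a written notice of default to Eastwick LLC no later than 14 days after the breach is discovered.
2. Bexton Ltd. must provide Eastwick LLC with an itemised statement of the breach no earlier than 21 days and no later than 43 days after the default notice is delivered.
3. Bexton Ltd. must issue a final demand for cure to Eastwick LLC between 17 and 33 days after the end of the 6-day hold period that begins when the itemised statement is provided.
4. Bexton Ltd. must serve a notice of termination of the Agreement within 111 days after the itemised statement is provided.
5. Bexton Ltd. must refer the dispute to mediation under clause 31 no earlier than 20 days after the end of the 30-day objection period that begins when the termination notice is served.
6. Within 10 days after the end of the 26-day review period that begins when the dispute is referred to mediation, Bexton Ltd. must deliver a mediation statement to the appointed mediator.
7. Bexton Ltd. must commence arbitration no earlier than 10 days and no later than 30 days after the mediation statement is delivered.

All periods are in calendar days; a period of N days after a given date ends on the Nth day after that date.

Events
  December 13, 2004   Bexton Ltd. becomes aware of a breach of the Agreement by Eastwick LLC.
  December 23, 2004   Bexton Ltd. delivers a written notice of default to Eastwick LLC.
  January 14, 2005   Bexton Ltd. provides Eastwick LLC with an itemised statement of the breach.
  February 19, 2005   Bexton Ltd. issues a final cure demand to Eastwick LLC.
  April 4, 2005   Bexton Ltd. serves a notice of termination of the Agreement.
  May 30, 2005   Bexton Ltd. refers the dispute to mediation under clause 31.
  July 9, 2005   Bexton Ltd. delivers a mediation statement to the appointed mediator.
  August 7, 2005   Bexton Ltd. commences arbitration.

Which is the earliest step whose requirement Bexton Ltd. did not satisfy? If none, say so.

(1) due by December 13, 2004 + 14 days = December 27, 2004; done December 23, 2004 — timely.
(2) the permitted window runs from December 23, 2004 + 21 = January 13, 2005 to December 23, 2004 + 43 = February 4, 2005; done January 14, 2005, which is between those dates.
(3) the permitted window runs from January 20, 2005 + 17 = February 6, 2005 to January 20, 2005 + 33 = February 22, 2005; done February 19, 2005, which is between those dates.
(4) due by January 14, 2005 + 111 days = May 5, 2005; completed April 4, 2005, before the deadline.
(5) permitted from May 4, 2005 + 20 days = May 24, 2005 onward; May 30, 2005 is on or after that date.
(6) due by June 25, 2005 + 10 days = July 5, 2005; July 9, 2005 misses that deadline by 4 days.

Step 6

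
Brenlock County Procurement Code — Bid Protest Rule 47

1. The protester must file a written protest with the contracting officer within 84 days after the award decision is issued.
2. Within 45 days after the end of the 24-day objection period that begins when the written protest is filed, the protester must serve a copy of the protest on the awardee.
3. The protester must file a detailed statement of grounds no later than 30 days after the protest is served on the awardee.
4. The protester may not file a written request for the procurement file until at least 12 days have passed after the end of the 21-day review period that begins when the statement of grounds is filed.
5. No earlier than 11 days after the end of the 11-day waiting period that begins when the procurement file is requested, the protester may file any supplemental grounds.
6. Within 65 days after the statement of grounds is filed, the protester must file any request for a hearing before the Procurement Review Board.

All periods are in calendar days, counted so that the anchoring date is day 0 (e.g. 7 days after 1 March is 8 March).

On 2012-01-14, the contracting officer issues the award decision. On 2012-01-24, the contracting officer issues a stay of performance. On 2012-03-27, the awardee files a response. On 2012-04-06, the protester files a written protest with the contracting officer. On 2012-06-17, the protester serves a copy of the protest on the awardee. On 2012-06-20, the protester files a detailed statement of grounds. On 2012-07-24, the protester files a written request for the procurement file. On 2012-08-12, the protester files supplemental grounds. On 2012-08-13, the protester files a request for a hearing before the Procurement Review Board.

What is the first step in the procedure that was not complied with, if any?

(1) due by 2012-01-14 + 84 days = 2012-04-07; done 2012-04-06 — timely.
(2) due by 2012-04-30 + 45 days = 2012-06-14; not done until 2012-06-17, 3 days after the deadline.
No need to go further; step 2 was not satisfied.

Step 2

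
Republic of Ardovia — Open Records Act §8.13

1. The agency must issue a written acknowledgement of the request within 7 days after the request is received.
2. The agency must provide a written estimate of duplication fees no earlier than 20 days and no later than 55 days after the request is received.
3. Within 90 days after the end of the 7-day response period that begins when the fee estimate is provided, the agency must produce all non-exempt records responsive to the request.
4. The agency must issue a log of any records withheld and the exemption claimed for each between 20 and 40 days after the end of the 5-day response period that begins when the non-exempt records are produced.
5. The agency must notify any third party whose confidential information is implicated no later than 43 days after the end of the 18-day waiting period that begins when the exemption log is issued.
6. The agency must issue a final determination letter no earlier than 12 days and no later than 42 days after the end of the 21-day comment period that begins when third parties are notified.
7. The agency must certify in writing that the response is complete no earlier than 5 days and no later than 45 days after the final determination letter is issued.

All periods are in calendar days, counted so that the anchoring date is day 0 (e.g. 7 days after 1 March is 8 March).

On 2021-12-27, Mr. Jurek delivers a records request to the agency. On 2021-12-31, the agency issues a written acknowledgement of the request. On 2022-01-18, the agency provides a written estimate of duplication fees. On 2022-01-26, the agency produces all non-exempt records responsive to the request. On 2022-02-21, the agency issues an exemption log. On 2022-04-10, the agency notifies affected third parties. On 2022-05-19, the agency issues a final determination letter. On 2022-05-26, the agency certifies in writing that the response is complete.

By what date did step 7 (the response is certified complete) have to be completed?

Step 7 runs from 2022-05-19, when the final determination letter is issued. The window is 5–45 days after 2022-05-19; it closes on 2022-07-03.

2022-07-03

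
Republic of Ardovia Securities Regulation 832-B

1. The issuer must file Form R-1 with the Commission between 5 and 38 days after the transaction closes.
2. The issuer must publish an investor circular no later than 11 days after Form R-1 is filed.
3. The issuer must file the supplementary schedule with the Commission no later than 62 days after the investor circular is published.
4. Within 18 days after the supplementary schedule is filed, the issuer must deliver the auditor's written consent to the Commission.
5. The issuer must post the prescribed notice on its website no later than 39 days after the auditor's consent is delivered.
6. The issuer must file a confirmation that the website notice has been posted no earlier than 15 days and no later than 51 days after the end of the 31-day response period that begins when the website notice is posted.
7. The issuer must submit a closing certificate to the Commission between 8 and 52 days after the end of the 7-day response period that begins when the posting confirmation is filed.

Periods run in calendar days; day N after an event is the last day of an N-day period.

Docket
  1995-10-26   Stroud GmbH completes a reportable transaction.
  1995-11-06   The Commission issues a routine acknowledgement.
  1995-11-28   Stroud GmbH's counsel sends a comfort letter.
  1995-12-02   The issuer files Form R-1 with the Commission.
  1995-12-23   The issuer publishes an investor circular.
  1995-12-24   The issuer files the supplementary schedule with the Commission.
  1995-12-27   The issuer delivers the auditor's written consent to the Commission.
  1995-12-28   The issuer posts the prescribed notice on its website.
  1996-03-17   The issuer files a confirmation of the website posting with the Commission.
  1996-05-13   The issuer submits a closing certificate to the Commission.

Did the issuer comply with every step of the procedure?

No

Step 1: the window is 5–38 days after 1995-10-26 (when the transaction closes), so 1995-10-31 through 1995-12-03; done 1995-12-02, which is between those dates.
Step 2: 11 days after 1995-12-02 (when Form R-1 is filed) is 1995-12-13; done 1995-12-23 — 10 days late.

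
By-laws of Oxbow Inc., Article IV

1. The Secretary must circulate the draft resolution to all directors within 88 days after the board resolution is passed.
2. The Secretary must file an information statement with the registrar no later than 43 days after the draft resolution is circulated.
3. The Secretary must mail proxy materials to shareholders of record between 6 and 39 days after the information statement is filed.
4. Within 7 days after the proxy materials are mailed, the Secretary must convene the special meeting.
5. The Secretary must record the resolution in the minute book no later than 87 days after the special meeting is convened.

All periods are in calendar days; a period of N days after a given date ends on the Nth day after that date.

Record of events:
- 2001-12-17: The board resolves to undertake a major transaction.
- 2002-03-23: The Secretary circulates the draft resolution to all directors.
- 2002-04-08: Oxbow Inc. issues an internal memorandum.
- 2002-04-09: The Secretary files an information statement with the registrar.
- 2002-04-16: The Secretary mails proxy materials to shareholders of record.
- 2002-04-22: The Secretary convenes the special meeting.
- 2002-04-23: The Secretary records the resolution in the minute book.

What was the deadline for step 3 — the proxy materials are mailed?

Step 3 runs from 2002-04-09, when the information statement is filed. The window is 6–39 days after 2002-04-09; it closes on 2002-05-18.

2002-05-18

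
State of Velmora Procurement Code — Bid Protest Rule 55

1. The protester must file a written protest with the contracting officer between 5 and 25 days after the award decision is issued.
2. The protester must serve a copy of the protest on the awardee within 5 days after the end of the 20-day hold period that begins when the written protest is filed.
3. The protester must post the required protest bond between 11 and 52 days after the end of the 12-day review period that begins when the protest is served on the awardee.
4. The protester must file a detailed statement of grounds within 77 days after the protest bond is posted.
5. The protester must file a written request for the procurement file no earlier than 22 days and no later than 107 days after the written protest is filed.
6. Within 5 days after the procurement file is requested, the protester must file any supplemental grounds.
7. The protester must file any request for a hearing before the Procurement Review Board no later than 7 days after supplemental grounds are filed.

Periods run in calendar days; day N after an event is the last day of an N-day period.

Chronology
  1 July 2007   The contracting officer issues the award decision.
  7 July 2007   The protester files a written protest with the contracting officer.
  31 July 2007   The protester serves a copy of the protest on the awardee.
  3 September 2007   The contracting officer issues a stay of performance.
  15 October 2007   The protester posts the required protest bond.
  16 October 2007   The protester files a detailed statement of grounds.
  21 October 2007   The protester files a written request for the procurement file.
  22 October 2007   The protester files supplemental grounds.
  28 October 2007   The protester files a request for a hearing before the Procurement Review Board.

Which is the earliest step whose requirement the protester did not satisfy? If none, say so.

(1) the permitted window runs from 1 July 2007 + 5 = 6 July 2007 to 1 July 2007 + 25 = 26 July 2007; 7 July 2007 falls inside that range.
(2) due by 27 July 2007 + 5 days = 1 August 2007; completed 31 July 2007, before the deadline.
(3) the permitted window runs from 12 August 2007 + 11 = 23 August 2007 to 12 August 2007 + 52 = 3 October 2007; 15 October 2007 is 12 days past the end of the window.
No need to go further; step 3 was not satisfied.

Step 3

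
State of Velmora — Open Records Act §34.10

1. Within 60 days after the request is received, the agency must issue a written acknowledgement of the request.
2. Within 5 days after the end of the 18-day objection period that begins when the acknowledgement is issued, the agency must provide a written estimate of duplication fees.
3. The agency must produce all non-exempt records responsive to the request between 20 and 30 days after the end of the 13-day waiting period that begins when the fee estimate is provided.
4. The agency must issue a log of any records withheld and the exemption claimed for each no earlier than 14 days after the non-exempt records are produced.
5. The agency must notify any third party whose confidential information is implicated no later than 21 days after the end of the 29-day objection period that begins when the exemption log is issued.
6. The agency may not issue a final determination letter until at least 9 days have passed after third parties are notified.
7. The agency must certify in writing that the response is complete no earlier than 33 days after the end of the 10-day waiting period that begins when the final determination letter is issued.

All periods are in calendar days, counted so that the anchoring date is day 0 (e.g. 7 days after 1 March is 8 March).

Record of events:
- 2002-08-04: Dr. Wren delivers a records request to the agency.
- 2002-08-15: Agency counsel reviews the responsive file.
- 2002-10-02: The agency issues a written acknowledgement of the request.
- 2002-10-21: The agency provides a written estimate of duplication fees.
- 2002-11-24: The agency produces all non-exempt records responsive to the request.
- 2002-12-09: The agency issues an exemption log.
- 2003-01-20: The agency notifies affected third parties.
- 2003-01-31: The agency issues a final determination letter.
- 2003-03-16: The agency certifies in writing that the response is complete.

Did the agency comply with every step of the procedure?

Yes

Step 1: 60 days after 2002-08-04 (when the request is received) is 2002-10-03; 2002-10-02 is within that limit.
Step 2: 5 days after 2002-10-20 (end of the 18-day objection period, which began when the acknowledgement is issued on 2002-10-02) is 2002-10-25; done 2002-10-21 — timely.
Step 3: the window is 20–30 days after 2002-11-03 (end of the 13-day waiting period, which began when the fee estimate is provided on 2002-10-21), so 2002-11-23 through 2002-12-03; 2002-11-24 falls inside that range.
Step 4: the earliest permitted date is 14 days after 2002-11-24 (when the non-exempt records are produced), i.e. 2002-12-08; done 2002-12-09 — permitted.
Step 5: 21 days after 2003-01-07 (end of the 29-day objection period, which began when the exemption log is issued on 2002-12-09) is 2003-01-28; completed 2003-01-20, before the deadline.
Step 6: the earliest permitted date is 9 days after 2003-01-20 (when third parties are notified), i.e. 2003-01-29; done 2003-01-31 — permitted.
Step 7: the earliest permitted date is 33 days after 2003-02-10 (end of the 10-day waiting period, which began when the final determination letter is issued on 2003-01-31), i.e. 2003-03-15; 2003-03-16 is on or after that date.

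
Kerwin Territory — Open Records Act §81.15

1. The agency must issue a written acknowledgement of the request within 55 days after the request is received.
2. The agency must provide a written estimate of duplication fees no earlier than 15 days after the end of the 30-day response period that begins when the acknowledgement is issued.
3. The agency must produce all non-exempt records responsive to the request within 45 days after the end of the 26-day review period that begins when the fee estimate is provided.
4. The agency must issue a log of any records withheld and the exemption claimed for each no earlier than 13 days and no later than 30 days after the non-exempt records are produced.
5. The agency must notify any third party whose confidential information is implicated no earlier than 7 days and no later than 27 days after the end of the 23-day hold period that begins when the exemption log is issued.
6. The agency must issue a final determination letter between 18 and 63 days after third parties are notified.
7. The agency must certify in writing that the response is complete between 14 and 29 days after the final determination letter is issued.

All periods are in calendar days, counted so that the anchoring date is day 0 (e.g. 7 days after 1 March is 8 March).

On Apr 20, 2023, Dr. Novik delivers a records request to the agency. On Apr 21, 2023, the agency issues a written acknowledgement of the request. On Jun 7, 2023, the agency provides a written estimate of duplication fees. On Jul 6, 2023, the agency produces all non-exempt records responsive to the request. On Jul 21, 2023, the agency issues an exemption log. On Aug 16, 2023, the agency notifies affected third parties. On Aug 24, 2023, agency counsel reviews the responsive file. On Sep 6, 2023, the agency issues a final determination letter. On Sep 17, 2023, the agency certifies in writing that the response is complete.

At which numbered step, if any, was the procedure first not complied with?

Step 5

Step 1 — counting 55 days from Apr 20, 2023 (when the request is received) gives a deadline of Jun 14, 2023; Apr 21, 2023 is within that limit.
Step 2 — must wait 15 days from May 21, 2023 (end of the 30-day response period, which began when the acknowledgement is issued on Apr 21, 2023), so not before Jun 5, 2023; Jun 7, 2023 is on or after that date.
Step 3 — counting 45 days from Jul 3, 2023 (end of the 26-day review period, which began when the fee estimate is provided on Jun 7, 2023) gives a deadline of Aug 17, 2023; done Jul 6, 2023 — timely.
Step 4 — 13 and 30 days from Jul 6, 2023 (when the non-exempt records are produced) are Jul 19, 2023 and Aug 5, 2023 respectively; done Jul 21, 2023, which is between those dates.
Step 5 — 7 and 27 days from Aug 13, 2023 (end of the 23-day hold period, which began when the exemption log is issued on Jul 21, 2023) are Aug 20, 2023 and Sep 9, 2023 respectively; done Aug 16, 2023 — 4 days before the window opened.
The procedure was therefore not followed at step 5.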